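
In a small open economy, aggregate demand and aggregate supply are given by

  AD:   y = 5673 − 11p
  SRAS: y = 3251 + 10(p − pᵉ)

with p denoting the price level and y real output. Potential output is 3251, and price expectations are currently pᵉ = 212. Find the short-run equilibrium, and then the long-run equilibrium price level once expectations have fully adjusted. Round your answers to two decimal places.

Short run: p = 216.29, y = 3293.86. Long run: p = 220.18.

Short run: with pᵉ = 212, SRAS is y = 1131 + 10p. Setting AD = SRAS gives 4542 = 21p, so p = 216.29 and y = 5673 − 11p = 3293.86.
Output 3293.86 is above potential 3251, so over time expected prices rise and SRAS shifts left until y returns to 3251.
Long run: y = 3251 on the AD curve gives 3251 = 5673 − 11p, so p = 220.18.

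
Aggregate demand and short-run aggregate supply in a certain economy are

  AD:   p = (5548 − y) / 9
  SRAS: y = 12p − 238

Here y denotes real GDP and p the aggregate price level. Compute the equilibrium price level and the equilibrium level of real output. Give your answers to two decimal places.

Rearrange AD to y = 5548 − 9p.
Set AD = SRAS: 5548 − 9p = 12p − 238, so 5786 = 21p and p = 275.52.
Substituting into AD, y = 5548 − 9p = 3068.29.

p = 275.52, y = 3068.29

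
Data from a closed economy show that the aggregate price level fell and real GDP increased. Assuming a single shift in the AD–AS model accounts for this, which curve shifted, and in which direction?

SRAS shifted right

P fell and Y rose. An AD shift moves P and Y in the same direction; an SRAS shift moves them in opposite directions.
Here P and Y moved in opposite directions, so the SRAS curve shifted.
Since Y rose, SRAS shifted right.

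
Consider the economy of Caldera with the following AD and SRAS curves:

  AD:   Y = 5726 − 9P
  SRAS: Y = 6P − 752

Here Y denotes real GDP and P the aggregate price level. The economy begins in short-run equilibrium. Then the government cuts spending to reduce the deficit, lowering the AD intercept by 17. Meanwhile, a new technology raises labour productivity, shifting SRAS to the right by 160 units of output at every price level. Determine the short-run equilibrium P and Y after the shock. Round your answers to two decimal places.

After both shocks: AD is Y = 5709 − 9P and SRAS is Y = 6P − 592.
Setting them equal: 6301 = 15P, so P = 420.07.
Substituting into AD, Y = 1928.40.

P = 420.07, Y = 1928.40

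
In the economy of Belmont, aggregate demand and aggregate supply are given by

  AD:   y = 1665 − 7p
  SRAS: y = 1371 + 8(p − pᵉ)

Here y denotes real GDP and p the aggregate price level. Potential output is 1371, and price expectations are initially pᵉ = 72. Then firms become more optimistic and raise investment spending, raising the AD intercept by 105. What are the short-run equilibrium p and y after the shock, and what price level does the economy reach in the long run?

Short run: p = 65, y = 1315. Long run: p = 57.

AD shifts right: new AD is y = 1770 − 7p. With pᵉ = 72, SRAS is y = 795 + 8p.
Short run: 1770 − 7p = 795 + 8p gives 975 = 15p, so p = 65 and y = 1770 − 7·65 = 1315.
y = 1315 is below potential 1371; expectations adjust and SRAS shifts right until y = 1371.
Long run: on the new AD curve, 1371 = 1770 − 7p gives p = 57.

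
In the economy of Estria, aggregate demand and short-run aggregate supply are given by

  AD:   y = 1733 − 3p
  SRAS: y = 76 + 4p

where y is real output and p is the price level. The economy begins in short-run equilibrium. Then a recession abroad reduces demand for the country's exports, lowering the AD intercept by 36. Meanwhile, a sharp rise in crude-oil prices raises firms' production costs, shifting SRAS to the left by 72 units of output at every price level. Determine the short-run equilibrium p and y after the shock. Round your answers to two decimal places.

p = 241.86, y = 971.43

After both shocks: AD is y = 1697 − 3p and SRAS is y = 4 + 4p.
Setting them equal: 1693 = 7p, so p = 241.86.
Substituting into AD, y = 971.43.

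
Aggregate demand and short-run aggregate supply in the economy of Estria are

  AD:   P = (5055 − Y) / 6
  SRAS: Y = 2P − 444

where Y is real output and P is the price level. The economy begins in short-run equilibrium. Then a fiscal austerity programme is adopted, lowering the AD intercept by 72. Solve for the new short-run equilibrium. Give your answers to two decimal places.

P = 678.38, Y = 912.75

This is a negative demand shock: AD shifts left.
New AD: Y = 4983 − 6P.
Set AD = SRAS: 4983 − 6P = 2P − 444, so 5427 = 8P and P = 678.38.
Substituting into AD, Y = 912.75.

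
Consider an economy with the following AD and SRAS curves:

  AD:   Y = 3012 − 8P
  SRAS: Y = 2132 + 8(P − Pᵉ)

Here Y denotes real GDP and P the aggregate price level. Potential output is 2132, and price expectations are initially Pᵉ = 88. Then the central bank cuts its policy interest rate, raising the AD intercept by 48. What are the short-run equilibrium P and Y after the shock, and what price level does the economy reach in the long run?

AD shifts right: new AD is Y = 3060 − 8P. With Pᵉ = 88, SRAS is Y = 1428 + 8P.
Short run: 3060 − 8P = 1428 + 8P gives 1632 = 16P, so P = 102 and Y = 3060 − 8·102 = 2244.
Y = 2244 is above potential 2132; expectations adjust and SRAS shifts left until Y = 2132.
Long run: on the new AD curve, 2132 = 3060 − 8P gives P = 116.

Short run: P = 102, Y = 2244. Long run: P = 116.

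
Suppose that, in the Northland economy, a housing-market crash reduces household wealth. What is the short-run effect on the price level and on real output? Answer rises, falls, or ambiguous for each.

Price level: falls; output: falls

This is a negative demand shock: AD shifts left.
Moving along the upward-sloping SRAS curve, P falls and Y falls.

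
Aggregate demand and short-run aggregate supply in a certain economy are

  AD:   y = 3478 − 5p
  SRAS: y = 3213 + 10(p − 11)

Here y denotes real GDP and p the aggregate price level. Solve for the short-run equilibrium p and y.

Write SRAS as y = 3213 + 10p − 110 = 3103 + 10p.
Set AD = SRAS: 3478 − 5p = 3103 + 10p, so 375 = 15p and p = 25.
Then y = 3478 − 5·25 = 3353.

p = 25, y = 3353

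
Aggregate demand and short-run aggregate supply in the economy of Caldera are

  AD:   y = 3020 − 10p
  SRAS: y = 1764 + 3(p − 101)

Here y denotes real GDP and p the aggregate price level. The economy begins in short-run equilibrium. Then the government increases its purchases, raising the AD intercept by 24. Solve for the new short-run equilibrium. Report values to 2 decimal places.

p = 121.77, y = 1826.31

This is a positive demand shock: AD shifts right.
New AD: y = 3044 − 10p.
SRAS can be written y = 1461 + 3p.
Set AD = SRAS: 3044 − 10p = 1461 + 3p, so 1583 = 13p and p = 121.77.
Substituting into AD, y = 1826.31.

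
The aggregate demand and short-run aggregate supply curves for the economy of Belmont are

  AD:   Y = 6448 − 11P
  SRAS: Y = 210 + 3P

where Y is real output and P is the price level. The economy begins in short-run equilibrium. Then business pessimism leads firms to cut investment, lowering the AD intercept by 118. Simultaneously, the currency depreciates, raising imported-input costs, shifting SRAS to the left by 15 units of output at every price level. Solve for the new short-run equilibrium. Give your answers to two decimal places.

After both shocks: AD is Y = 6330 − 11P and SRAS is Y = 195 + 3P.
Setting them equal: 6135 = 14P, so P = 438.21.
Substituting into AD, Y = 1509.64.

P = 438.21, Y = 1509.64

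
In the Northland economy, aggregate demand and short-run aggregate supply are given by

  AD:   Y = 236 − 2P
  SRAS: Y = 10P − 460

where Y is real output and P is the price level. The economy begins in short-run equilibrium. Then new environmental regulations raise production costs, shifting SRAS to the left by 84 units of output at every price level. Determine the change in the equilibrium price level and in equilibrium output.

ΔP = +7, ΔY = -14

This is a negative supply shock: SRAS shifts left.
New SRAS: Y = 10P − 544.
Set AD = SRAS: 236 − 2P = 10P − 544, so 780 = 12P and P = 65.
Y = 236 − 2·65 = 106.
Initially P = 58, Y = 120, so ΔP = +7 and ΔY = -14.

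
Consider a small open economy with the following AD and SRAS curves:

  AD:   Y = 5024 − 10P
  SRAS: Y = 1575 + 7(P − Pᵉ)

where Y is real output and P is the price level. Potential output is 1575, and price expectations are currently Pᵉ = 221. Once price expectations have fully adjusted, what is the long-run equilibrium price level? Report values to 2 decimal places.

Short run: with Pᵉ = 221, SRAS is Y = 28 + 7P. Setting AD = SRAS gives 4996 = 17P, so P = 293.88 and Y = 5024 − 10P = 2085.18.
Output 2085.18 is above potential 1575, so over time expected prices rise and SRAS shifts left until Y returns to 1575.
Long run: Y = 1575 on the AD curve gives 1575 = 5024 − 10P, so P = 344.90.

Long-run P = 344.90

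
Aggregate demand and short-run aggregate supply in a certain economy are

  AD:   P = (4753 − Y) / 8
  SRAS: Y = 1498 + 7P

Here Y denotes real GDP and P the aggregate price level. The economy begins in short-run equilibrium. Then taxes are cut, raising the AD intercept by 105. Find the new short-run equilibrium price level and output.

P = 224, Y = 3066

This is a positive demand shock: AD shifts right.
New AD: Y = 4858 − 8P.
Set AD = SRAS: 4858 − 8P = 1498 + 7P, so 3360 = 15P and P = 224.
Y = 4858 − 8·224 = 3066.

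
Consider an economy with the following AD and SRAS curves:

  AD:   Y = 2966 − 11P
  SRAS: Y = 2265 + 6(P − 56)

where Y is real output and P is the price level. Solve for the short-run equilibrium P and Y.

Write SRAS as Y = 2265 + 6P − 336 = 1929 + 6P.
Set AD = SRAS: 2966 − 11P = 1929 + 6P, so 1037 = 17P and P = 61.
Then Y = 2966 − 11·61 = 2295.

P = 61, Y = 2295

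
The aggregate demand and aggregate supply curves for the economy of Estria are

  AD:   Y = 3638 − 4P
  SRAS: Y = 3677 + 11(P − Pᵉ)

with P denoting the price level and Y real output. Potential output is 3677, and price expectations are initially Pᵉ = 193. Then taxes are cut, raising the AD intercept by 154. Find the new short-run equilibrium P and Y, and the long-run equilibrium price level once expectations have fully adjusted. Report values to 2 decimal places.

AD shifts right: new AD is Y = 3792 − 4P. With Pᵉ = 193, SRAS is Y = 1554 + 11P.
Short run: 3792 − 4P = 1554 + 11P gives 2238 = 15P, so P = 149.20 and Y = 3792 − 4P = 3195.20.
Y = 3195.20 is below potential 3677; expectations adjust and SRAS shifts right until Y = 3677.
Long run: on the new AD curve, 3677 = 3792 − 4P gives P = 28.75.

Short run: P = 149.20, Y = 3195.20. Long run: P = 28.75.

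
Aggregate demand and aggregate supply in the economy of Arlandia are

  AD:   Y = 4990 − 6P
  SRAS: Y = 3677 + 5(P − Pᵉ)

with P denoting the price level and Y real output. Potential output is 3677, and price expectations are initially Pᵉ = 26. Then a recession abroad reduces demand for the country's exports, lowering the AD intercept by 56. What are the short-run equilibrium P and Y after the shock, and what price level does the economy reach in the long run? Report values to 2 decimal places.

Short run: P = 126.09, Y = 4177.45. Long run: P = 209.50.

AD shifts left: new AD is Y = 4934 − 6P. With Pᵉ = 26, SRAS is Y = 3547 + 5P.
Short run: 4934 − 6P = 3547 + 5P gives 1387 = 11P, so P = 126.09 and Y = 4934 − 6P = 4177.45.
Y = 4177.45 is above potential 3677; expectations adjust and SRAS shifts left until Y = 3677.
Long run: on the new AD curve, 3677 = 4934 − 6P gives P = 209.50.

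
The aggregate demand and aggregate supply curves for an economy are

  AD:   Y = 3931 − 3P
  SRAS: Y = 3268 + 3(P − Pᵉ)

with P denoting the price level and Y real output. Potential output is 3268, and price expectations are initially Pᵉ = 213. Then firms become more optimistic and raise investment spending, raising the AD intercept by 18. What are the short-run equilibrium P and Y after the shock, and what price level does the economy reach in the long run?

Short run: P = 220, Y = 3289. Long run: P = 227.

AD shifts right: new AD is Y = 3949 − 3P. With Pᵉ = 213, SRAS is Y = 2629 + 3P.
Short run: 3949 − 3P = 2629 + 3P gives 1320 = 6P, so P = 220 and Y = 3949 − 3·220 = 3289.
Y = 3289 is above potential 3268; expectations adjust and SRAS shifts left until Y = 3268.
Long run: on the new AD curve, 3268 = 3949 − 3P gives P = 227.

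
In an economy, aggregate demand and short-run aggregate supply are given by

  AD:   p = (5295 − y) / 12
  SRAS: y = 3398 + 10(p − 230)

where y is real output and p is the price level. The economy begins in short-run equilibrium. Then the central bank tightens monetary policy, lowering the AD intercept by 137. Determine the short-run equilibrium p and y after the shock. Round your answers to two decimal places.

This is a negative demand shock: AD shifts left.
New AD: y = 5158 − 12p.
SRAS can be written y = 1098 + 10p.
Set AD = SRAS: 5158 − 12p = 1098 + 10p, so 4060 = 22p and p = 184.55.
Substituting into AD, y = 2943.45.

p = 184.55, y = 2943.45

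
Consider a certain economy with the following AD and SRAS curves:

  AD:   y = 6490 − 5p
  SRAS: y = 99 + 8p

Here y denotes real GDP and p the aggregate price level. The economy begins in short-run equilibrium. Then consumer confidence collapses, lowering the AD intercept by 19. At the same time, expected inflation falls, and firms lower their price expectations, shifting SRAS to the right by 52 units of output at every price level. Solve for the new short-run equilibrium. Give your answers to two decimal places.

After both shocks: AD is y = 6471 − 5p and SRAS is y = 151 + 8p.
Setting them equal: 6320 = 13p, so p = 486.15.
Substituting into AD, y = 4040.23.

p = 486.15, y = 4040.23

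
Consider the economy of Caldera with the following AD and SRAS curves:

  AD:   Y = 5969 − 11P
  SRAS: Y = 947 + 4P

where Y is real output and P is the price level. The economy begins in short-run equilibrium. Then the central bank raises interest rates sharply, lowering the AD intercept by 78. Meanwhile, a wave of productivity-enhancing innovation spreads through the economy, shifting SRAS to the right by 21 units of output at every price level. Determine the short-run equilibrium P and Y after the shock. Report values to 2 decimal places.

P = 328.20, Y = 2280.80

After both shocks: AD is Y = 5891 − 11P and SRAS is Y = 968 + 4P.
Setting them equal: 4923 = 15P, so P = 328.20.
Substituting into AD, Y = 2280.80.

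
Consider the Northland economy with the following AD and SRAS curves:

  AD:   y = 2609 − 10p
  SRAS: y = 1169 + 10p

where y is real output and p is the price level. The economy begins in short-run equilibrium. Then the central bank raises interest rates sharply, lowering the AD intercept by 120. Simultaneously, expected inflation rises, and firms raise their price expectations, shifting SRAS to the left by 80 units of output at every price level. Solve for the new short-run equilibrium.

p = 70, y = 1789

After both shocks: AD is y = 2489 − 10p and SRAS is y = 1089 + 10p.
Setting them equal: 1400 = 20p, so p = 70.
y = 2489 − 10·70 = 1789.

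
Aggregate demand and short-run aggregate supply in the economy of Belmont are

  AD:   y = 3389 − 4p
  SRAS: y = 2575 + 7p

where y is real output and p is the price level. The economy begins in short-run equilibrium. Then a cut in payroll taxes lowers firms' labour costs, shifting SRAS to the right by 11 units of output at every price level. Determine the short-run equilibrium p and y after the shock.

This is a positive supply shock: SRAS shifts right.
New SRAS: y = 2586 + 7p.
Set AD = SRAS: 3389 − 4p = 2586 + 7p, so 803 = 11p and p = 73.
y = 3389 − 4·73 = 3097.

p = 73, y = 3097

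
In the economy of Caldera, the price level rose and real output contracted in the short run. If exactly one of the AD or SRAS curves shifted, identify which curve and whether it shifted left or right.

SRAS shifted left

P rose and Y fell. An AD shift moves P and Y in the same direction; an SRAS shift moves them in opposite directions.
Here P and Y moved in opposite directions, so the SRAS curve shifted.
Since Y fell, SRAS shifted left.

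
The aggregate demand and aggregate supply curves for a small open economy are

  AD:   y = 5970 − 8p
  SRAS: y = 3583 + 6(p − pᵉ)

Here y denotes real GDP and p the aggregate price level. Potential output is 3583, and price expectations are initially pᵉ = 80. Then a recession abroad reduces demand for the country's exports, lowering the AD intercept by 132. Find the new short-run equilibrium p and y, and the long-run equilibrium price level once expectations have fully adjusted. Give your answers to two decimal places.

AD shifts left: new AD is y = 5838 − 8p. With pᵉ = 80, SRAS is y = 3103 + 6p.
Short run: 5838 − 8p = 3103 + 6p gives 2735 = 14p, so p = 195.36 and y = 5838 − 8p = 4275.14.
y = 4275.14 is above potential 3583; expectations adjust and SRAS shifts left until y = 3583.
Long run: on the new AD curve, 3583 = 5838 − 8p gives p = 281.88.

Short run: p = 195.36, y = 4275.14. Long run: p = 281.88.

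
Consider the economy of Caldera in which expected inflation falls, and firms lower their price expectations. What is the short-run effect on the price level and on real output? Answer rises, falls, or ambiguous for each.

This is a favourable supply shock: SRAS shifts right.
Moving along the downward-sloping AD curve, P falls and Y rises.

Price level: falls; output: rises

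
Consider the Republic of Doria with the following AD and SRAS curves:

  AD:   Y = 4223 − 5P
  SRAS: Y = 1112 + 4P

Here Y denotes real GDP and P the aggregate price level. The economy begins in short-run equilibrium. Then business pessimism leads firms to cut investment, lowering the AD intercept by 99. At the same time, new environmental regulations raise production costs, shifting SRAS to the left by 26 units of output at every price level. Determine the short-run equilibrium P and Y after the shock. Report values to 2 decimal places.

After both shocks: AD is Y = 4124 − 5P and SRAS is Y = 1086 + 4P.
Setting them equal: 3038 = 9P, so P = 337.56.
Substituting into AD, Y = 2436.22.

P = 337.56, Y = 2436.22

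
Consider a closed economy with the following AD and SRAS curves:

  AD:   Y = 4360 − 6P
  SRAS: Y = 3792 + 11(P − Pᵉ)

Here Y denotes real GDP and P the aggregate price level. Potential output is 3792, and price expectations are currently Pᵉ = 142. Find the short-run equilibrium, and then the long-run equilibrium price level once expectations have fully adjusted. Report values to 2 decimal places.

Short run: with Pᵉ = 142, SRAS is Y = 2230 + 11P. Setting AD = SRAS gives 2130 = 17P, so P = 125.29 and Y = 4360 − 6P = 3608.24.
Output 3608.24 is below potential 3792, so over time expected prices fall and SRAS shifts right until Y returns to 3792.
Long run: Y = 3792 on the AD curve gives 3792 = 4360 − 6P, so P = 94.67.

Short run: P = 125.29, Y = 3608.24. Long run: P = 94.67.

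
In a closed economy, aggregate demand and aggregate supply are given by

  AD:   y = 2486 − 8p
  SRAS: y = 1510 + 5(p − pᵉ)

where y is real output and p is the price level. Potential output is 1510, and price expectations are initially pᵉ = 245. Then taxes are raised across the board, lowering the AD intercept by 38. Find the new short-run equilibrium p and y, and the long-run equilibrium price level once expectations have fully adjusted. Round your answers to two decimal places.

Short run: p = 166.38, y = 1116.92. Long run: p = 117.25.

AD shifts left: new AD is y = 2448 − 8p. With pᵉ = 245, SRAS is y = 285 + 5p.
Short run: 2448 − 8p = 285 + 5p gives 2163 = 13p, so p = 166.38 and y = 2448 − 8p = 1116.92.
y = 1116.92 is below potential 1510; expectations adjust and SRAS shifts right until y = 1510.
Long run: on the new AD curve, 1510 = 2448 − 8p gives p = 117.25.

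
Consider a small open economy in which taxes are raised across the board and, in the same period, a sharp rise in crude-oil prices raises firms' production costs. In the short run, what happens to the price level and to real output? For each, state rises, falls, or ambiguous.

The first event is a negative demand shock: AD shifts left, which by itself pushes P down and Y down.
The second is an adverse supply shock: SRAS shifts left, which by itself pushes P up and Y down.
The two shocks push P in opposite directions, so the effect on P is ambiguous. Both shocks push Y down, so Y falls.

Price level: ambiguous; output: falls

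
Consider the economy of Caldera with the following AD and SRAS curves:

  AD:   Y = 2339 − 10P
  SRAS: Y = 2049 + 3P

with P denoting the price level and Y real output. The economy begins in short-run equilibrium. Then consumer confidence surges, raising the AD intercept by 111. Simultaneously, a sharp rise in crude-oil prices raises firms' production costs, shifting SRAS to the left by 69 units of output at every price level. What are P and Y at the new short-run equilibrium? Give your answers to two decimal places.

After both shocks: AD is Y = 2450 − 10P and SRAS is Y = 1980 + 3P.
Setting them equal: 470 = 13P, so P = 36.15.
Substituting into AD, Y = 2088.46.

P = 36.15, Y = 2088.46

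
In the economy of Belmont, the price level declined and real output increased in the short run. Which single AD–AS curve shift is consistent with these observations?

SRAS shifted right

P fell and Y rose. An AD shift moves P and Y in the same direction; an SRAS shift moves them in opposite directions.
Here P and Y moved in opposite directions, so the SRAS curve shifted.
Since Y rose, SRAS shifted right.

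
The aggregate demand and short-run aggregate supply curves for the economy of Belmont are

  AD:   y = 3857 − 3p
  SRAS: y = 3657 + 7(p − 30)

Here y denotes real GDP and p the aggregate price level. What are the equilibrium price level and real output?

Write SRAS as y = 3657 + 7p − 210 = 3447 + 7p.
Set AD = SRAS: 3857 − 3p = 3447 + 7p, so 410 = 10p and p = 41.
Then y = 3857 − 3·41 = 3734.

p = 41, y = 3734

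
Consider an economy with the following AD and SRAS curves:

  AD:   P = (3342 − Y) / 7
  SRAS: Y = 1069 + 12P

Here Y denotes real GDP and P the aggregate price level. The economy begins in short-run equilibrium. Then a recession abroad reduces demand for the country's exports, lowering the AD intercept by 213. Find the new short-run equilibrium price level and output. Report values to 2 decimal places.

This is a negative demand shock: AD shifts left.
New AD: Y = 3129 − 7P.
Set AD = SRAS: 3129 − 7P = 1069 + 12P, so 2060 = 19P and P = 108.42.
Substituting into AD, Y = 2370.05.

P = 108.42, Y = 2370.05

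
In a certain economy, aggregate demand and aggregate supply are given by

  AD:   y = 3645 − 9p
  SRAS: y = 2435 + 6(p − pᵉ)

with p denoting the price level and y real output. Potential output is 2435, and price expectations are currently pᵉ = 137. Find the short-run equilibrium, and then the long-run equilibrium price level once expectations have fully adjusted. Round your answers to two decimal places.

Short run: p = 135.47, y = 2425.80. Long run: p = 134.44.

Short run: with pᵉ = 137, SRAS is y = 1613 + 6p. Setting AD = SRAS gives 2032 = 15p, so p = 135.47 and y = 3645 − 9p = 2425.80.
Output 2425.80 is below potential 2435, so over time expected prices fall and SRAS shifts right until y returns to 2435.
Long run: y = 2435 on the AD curve gives 2435 = 3645 − 9p, so p = 134.44.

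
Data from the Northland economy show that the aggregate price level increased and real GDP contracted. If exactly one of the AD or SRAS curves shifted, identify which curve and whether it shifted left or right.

P rose and Y fell. An AD shift moves P and Y in the same direction; an SRAS shift moves them in opposite directions.
Here P and Y moved in opposite directions, so the SRAS curve shifted.
Since Y fell, SRAS shifted left.

SRAS shifted left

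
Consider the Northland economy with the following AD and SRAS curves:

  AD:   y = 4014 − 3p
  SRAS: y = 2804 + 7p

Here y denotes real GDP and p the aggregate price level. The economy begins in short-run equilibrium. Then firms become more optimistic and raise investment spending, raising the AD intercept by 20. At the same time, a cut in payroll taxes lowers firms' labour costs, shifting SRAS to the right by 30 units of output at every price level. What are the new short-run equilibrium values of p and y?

After both shocks: AD is y = 4034 − 3p and SRAS is y = 2834 + 7p.
Setting them equal: 1200 = 10p, so p = 120.
y = 4034 − 3·120 = 3674.

p = 120, y = 3674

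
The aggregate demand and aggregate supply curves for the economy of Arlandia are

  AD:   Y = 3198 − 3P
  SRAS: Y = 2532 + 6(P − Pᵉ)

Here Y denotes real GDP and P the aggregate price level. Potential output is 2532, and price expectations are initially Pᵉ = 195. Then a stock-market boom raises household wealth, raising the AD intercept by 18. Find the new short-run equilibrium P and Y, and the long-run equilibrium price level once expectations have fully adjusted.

AD shifts right: new AD is Y = 3216 − 3P. With Pᵉ = 195, SRAS is Y = 1362 + 6P.
Short run: 3216 − 3P = 1362 + 6P gives 1854 = 9P, so P = 206 and Y = 3216 − 3·206 = 2598.
Y = 2598 is above potential 2532; expectations adjust and SRAS shifts left until Y = 2532.
Long run: on the new AD curve, 2532 = 3216 − 3P gives P = 228.

Short run: P = 206, Y = 2598. Long run: P = 228.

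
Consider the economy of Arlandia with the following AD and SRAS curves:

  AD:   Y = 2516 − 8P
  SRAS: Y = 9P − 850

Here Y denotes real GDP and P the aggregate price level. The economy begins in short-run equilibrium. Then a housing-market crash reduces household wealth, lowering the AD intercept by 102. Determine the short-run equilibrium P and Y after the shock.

P = 192, Y = 878

This is a negative demand shock: AD shifts left.
New AD: Y = 2414 − 8P.
Set AD = SRAS: 2414 − 8P = 9P − 850, so 3264 = 17P and P = 192.
Y = 2414 − 8·192 = 878.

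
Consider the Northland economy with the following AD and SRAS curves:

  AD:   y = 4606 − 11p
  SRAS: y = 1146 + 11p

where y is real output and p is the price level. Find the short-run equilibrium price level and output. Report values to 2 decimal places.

p = 157.27, y = 2876.00

Set AD = SRAS: 4606 − 11p = 1146 + 11p, so 3460 = 22p and p = 157.27.
Substituting into AD, y = 4606 − 11p = 2876.00.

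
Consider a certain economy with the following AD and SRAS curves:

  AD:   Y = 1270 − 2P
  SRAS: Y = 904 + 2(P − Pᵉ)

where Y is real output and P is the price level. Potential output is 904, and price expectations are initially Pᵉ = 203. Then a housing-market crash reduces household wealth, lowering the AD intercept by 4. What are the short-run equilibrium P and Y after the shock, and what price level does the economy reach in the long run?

Short run: P = 192, Y = 882. Long run: P = 181.

AD shifts left: new AD is Y = 1266 − 2P. With Pᵉ = 203, SRAS is Y = 498 + 2P.
Short run: 1266 − 2P = 498 + 2P gives 768 = 4P, so P = 192 and Y = 1266 − 2·192 = 882.
Y = 882 is below potential 904; expectations adjust and SRAS shifts right until Y = 904.
Long run: on the new AD curve, 904 = 1266 − 2P gives P = 181.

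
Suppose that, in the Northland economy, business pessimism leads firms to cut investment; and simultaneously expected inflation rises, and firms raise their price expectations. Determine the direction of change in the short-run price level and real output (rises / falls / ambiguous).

Price level: ambiguous; output: falls

The first event is a negative demand shock: AD shifts left, which by itself pushes P down and Y down.
The second is an adverse supply shock: SRAS shifts left, which by itself pushes P up and Y down.
The two shocks push P in opposite directions, so the effect on P is ambiguous. Both shocks push Y down, so Y falls.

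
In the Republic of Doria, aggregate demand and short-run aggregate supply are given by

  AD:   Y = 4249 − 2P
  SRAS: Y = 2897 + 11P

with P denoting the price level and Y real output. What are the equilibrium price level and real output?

Set AD = SRAS: 4249 − 2P = 2897 + 11P, so 1352 = 13P and P = 104.
Then Y = 4249 − 2·104 = 4041.

P = 104, Y = 4041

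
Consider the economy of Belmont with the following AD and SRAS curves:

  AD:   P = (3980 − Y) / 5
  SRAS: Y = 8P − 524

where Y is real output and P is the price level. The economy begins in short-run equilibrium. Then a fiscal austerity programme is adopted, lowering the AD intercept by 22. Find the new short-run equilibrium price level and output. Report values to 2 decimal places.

This is a negative demand shock: AD shifts left.
New AD: Y = 3958 − 5P.
Set AD = SRAS: 3958 − 5P = 8P − 524, so 4482 = 13P and P = 344.77.
Substituting into AD, Y = 2234.15.

P = 344.77, Y = 2234.15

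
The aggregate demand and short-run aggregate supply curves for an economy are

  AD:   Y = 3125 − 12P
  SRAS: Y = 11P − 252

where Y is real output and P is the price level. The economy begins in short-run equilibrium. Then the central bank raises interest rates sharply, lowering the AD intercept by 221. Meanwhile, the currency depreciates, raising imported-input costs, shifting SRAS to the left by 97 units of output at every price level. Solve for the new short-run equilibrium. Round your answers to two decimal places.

After both shocks: AD is Y = 2904 − 12P and SRAS is Y = 11P − 349.
Setting them equal: 3253 = 23P, so P = 141.43.
Substituting into AD, Y = 1206.78.

P = 141.43, Y = 1206.78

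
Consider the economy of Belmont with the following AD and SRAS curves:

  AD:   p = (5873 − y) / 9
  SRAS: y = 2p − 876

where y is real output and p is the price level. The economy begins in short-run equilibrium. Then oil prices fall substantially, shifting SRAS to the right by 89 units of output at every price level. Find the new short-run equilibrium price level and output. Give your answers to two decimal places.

This is a positive supply shock: SRAS shifts right.
New SRAS: y = 2p − 787.
Set AD = SRAS: 5873 − 9p = 2p − 787, so 6660 = 11p and p = 605.45.
Substituting into AD, y = 423.91.

p = 605.45, y = 423.91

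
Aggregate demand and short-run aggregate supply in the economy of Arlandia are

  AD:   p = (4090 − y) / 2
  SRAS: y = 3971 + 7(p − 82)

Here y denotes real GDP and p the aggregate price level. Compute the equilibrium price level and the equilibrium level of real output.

p = 77, y = 3936

Write SRAS as y = 3971 + 7p − 574 = 3397 + 7p.
Rearrange AD to y = 4090 − 2p.
Set AD = SRAS: 4090 − 2p = 3397 + 7p, so 693 = 9p and p = 77.
Then y = 4090 − 2·77 = 3936.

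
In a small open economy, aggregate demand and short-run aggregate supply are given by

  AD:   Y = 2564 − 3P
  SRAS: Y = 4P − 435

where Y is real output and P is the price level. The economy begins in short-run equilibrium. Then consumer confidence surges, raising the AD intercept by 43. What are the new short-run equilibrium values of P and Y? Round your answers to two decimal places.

This is a positive demand shock: AD shifts right.
New AD: Y = 2607 − 3P.
Set AD = SRAS: 2607 − 3P = 4P − 435, so 3042 = 7P and P = 434.57.
Substituting into AD, Y = 1303.29.

P = 434.57, Y = 1303.29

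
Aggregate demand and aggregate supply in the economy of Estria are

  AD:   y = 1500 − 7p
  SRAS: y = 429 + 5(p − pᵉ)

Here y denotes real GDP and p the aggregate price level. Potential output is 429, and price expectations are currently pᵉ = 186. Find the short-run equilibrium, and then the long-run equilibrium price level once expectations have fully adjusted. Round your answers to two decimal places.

Short run: p = 166.75, y = 332.75. Long run: p = 153.00.

Short run: with pᵉ = 186, SRAS is y = 5p − 501. Setting AD = SRAS gives 2001 = 12p, so p = 166.75 and y = 1500 − 7p = 332.75.
Output 332.75 is below potential 429, so over time expected prices fall and SRAS shifts right until y returns to 429.
Long run: y = 429 on the AD curve gives 429 = 1500 − 7p, so p = 153.00.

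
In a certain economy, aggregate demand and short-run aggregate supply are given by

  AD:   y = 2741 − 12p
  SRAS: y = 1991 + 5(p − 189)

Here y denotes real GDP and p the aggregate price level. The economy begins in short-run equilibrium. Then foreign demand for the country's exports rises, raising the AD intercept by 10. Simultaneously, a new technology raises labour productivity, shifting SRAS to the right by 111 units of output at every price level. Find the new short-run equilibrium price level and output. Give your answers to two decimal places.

After both shocks: AD is y = 2751 − 12p and SRAS is y = 1157 + 5p.
Setting them equal: 1594 = 17p, so p = 93.76.
Substituting into AD, y = 1625.82.

p = 93.76, y = 1625.82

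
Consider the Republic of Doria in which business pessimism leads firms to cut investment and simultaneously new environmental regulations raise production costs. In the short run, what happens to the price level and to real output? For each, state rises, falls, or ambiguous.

The first event is a negative demand shock: AD shifts left, which by itself pushes P down and Y down.
The second is an adverse supply shock: SRAS shifts left, which by itself pushes P up and Y down.
The two shocks push P in opposite directions, so the effect on P is ambiguous. Both shocks push Y down, so Y falls.

Price level: ambiguous; output: falls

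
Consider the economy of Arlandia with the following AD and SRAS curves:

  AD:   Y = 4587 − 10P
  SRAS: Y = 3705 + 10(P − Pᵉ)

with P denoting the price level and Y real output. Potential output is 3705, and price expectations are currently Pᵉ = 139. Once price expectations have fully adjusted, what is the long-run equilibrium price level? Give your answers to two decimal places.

Short run: with Pᵉ = 139, SRAS is Y = 2315 + 10P. Setting AD = SRAS gives 2272 = 20P, so P = 113.60 and Y = 4587 − 10P = 3451.00.
Output 3451.00 is below potential 3705, so over time expected prices fall and SRAS shifts right until Y returns to 3705.
Long run: Y = 3705 on the AD curve gives 3705 = 4587 − 10P, so P = 88.20.

Long-run P = 88.20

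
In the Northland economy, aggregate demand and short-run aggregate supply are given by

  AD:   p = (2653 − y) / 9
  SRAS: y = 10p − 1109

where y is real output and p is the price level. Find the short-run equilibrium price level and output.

p = 198, y = 871

Rearrange AD to y = 2653 − 9p.
Set AD = SRAS: 2653 − 9p = 10p − 1109, so 3762 = 19p and p = 198.
Then y = 2653 − 9·198 = 871.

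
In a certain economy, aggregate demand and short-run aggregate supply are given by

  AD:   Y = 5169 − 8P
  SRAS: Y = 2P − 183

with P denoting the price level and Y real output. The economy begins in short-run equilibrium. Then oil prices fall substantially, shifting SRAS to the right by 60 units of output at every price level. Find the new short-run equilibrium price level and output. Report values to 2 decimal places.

This is a positive supply shock: SRAS shifts right.
New SRAS: Y = 2P − 123.
Set AD = SRAS: 5169 − 8P = 2P − 123, so 5292 = 10P and P = 529.20.
Substituting into AD, Y = 935.40.

P = 529.20, Y = 935.40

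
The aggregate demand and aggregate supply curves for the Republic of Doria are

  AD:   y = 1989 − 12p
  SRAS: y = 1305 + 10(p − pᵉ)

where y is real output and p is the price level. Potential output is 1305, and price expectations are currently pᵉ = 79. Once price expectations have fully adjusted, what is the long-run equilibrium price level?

Long-run p = 57

Short run: with pᵉ = 79, SRAS is y = 515 + 10p. Setting AD = SRAS gives 1474 = 22p, so p = 67 and y = 1989 − 12·67 = 1185.
Output 1185 is below potential 1305, so over time expected prices fall and SRAS shifts right until y returns to 1305.
Long run: y = 1305 on the AD curve gives 1305 = 1989 − 12p, so p = 57.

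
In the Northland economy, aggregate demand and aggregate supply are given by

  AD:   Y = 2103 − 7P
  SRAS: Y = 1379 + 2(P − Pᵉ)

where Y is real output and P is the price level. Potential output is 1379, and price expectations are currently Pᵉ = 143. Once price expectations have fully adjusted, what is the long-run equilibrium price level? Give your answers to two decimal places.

Short run: with Pᵉ = 143, SRAS is Y = 1093 + 2P. Setting AD = SRAS gives 1010 = 9P, so P = 112.22 and Y = 2103 − 7P = 1317.44.
Output 1317.44 is below potential 1379, so over time expected prices fall and SRAS shifts right until Y returns to 1379.
Long run: Y = 1379 on the AD curve gives 1379 = 2103 − 7P, so P = 103.43.

Long-run P = 103.43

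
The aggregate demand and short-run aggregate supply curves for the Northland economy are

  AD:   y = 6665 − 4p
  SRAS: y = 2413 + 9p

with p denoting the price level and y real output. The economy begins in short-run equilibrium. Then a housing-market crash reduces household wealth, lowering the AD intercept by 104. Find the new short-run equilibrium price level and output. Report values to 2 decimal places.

This is a negative demand shock: AD shifts left.
New AD: y = 6561 − 4p.
Set AD = SRAS: 6561 − 4p = 2413 + 9p, so 4148 = 13p and p = 319.08.
Substituting into AD, y = 5284.69.

p = 319.08, y = 5284.69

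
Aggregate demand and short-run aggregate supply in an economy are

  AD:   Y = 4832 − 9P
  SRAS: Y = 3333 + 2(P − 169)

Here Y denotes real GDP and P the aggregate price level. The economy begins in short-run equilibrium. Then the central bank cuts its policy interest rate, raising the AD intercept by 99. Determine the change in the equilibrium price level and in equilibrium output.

ΔP = +9, ΔY = +18

This is a positive demand shock: AD shifts right.
New AD: Y = 4931 − 9P.
SRAS can be written Y = 2995 + 2P.
Set AD = SRAS: 4931 − 9P = 2995 + 2P, so 1936 = 11P and P = 176.
Y = 4931 − 9·176 = 3347.
Initially P = 167, Y = 3329, so ΔP = +9 and ΔY = +18.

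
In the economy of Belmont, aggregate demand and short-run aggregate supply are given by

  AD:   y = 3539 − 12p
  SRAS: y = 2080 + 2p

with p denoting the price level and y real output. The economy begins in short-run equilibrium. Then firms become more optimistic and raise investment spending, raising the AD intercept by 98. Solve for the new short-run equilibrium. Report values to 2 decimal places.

This is a positive demand shock: AD shifts right.
New AD: y = 3637 − 12p.
Set AD = SRAS: 3637 − 12p = 2080 + 2p, so 1557 = 14p and p = 111.21.
Substituting into AD, y = 2302.43.

p = 111.21, y = 2302.43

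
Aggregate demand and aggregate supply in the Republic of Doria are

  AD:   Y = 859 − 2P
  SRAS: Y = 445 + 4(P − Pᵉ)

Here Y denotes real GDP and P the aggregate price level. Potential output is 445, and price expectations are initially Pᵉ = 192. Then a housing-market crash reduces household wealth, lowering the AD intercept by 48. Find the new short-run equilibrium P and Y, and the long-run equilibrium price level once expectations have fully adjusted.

AD shifts left: new AD is Y = 811 − 2P. With Pᵉ = 192, SRAS is Y = 4P − 323.
Short run: 811 − 2P = 4P − 323 gives 1134 = 6P, so P = 189 and Y = 811 − 2·189 = 433.
Y = 433 is below potential 445; expectations adjust and SRAS shifts right until Y = 445.
Long run: on the new AD curve, 445 = 811 − 2P gives P = 183.

Short run: P = 189, Y = 433. Long run: P = 183.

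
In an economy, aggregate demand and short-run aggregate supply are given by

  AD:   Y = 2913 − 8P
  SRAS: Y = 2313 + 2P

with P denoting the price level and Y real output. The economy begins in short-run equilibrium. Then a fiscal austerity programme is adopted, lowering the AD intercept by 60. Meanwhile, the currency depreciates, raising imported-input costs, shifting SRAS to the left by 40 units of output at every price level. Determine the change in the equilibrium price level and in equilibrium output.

After both shocks: AD is Y = 2853 − 8P and SRAS is Y = 2273 + 2P.
Setting them equal: 580 = 10P, so P = 58.
Y = 2853 − 8·58 = 2389.
Initially P = 60, Y = 2433, so ΔP = -2 and ΔY = -44.

ΔP = -2, ΔY = -44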